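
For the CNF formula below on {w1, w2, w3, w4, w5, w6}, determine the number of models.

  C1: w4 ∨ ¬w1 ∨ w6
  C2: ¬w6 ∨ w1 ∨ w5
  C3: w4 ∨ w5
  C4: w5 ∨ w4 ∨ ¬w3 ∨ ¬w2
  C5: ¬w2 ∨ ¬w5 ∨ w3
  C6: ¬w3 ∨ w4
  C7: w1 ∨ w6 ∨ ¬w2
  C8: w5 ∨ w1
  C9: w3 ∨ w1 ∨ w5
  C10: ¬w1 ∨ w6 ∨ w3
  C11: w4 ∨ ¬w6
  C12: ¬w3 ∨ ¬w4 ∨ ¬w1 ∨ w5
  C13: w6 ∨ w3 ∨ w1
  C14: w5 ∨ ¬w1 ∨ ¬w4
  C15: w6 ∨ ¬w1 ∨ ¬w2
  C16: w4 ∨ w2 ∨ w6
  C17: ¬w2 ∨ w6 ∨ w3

There are 2^6 = 64 truth assignments over (w1, w2, w3, w4, w5, w6).
Split on w2. With w2 = True, the clauses containing w2 are satisfied and ¬w2 drops from the rest; 2 of the 2^5 = 32 assignments to the other variables satisfy what remains.
With w2 = False, by the same count on the reduced clause set, 6 assignments work.
Total: 2 + 6 = 8.

8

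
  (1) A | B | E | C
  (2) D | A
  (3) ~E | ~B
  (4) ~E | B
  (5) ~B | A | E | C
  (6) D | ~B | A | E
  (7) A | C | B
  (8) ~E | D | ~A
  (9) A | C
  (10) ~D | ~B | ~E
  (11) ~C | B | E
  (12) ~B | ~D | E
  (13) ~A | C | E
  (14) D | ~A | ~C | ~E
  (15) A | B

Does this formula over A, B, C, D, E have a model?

Case D = 0:
(A) alone gives A = 1.
(~E) alone gives E = 0.
(C) alone gives C = 1.
(B) alone gives B = 1.
Every clause now holds.
A satisfying assignment: A=1,  B=1,  C=1,  D=0,  E=0.

Yes, satisfiable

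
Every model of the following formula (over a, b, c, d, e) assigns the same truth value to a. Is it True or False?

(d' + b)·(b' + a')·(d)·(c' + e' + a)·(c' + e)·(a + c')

Suppose a = 1.
From the singleton clause (b'), b = 0.
From the singleton clause (d'), d = 0.
Now (d) is unsatisfied and unit — conflict.
So every satisfying assignment has a = False.

False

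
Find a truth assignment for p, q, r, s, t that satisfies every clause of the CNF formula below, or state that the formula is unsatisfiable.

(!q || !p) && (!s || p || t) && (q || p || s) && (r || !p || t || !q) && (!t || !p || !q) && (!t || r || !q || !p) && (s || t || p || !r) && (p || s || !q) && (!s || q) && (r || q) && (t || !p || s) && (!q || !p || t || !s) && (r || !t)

Try q = true.
Unit clause (!p) forces p = false.
Unit clause (s) forces s = true.
Unit clause (t) forces t = true.
Unit clause (r) forces r = true.
All clauses are satisfied.

p ↦ false, q ↦ true, r ↦ true, s ↦ true, t ↦ true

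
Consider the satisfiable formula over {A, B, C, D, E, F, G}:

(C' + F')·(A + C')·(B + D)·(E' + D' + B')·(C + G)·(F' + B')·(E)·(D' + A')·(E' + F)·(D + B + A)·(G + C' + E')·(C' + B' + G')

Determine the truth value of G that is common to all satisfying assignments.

True

Suppose G = 0.
From the singleton clause (C), C = 1.
From the singleton clause (F'), F = 0.
From the singleton clause (A), A = 1.
From the singleton clause (E), E = 1.
That conflicts with the unit clause (E').
So every satisfying assignment has G = True.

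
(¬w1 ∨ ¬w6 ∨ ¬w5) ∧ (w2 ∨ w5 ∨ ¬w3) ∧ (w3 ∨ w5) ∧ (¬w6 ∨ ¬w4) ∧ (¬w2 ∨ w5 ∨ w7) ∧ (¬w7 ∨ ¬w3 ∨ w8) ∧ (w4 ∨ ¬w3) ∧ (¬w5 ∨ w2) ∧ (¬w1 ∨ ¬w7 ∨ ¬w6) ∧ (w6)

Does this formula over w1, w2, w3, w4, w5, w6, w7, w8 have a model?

(w6) alone gives w6 = True.
(¬w4) alone gives w4 = False.
(¬w3) alone gives w3 = False.
(w5) alone gives w5 = True.
(¬w1) alone gives w1 = False.
(w2) alone gives w2 = True.
Every clause is now satisfied; w7, w8 are unconstrained.
A satisfying assignment: w1=False,  w2=True,  w3=False,  w4=False,  w5=True,  w6=True,  w7=False,  w8=False.

Yes, satisfiable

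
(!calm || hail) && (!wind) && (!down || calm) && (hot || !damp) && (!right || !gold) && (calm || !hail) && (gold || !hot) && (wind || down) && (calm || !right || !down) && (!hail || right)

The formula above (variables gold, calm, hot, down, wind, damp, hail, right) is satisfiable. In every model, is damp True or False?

False

Suppose damp = true.
From the singleton clause (!wind), wind = false.
From the singleton clause (hot), hot = true.
From the singleton clause (gold), gold = true.
From the singleton clause (!right), right = false.
From the singleton clause (down), down = true.
From the singleton clause (calm), calm = true.
From the singleton clause (hail), hail = true.
That conflicts with the unit clause (!hail).
So every satisfying assignment has damp = False.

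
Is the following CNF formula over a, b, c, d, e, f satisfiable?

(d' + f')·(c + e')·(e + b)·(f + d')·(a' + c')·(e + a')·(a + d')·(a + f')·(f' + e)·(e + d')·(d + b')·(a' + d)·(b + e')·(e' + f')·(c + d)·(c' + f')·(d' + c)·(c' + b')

Unsatisfiable

Suppose d = 0.
(b') alone gives b = 0.
(e) alone gives e = 1.
But (e') is also a unit clause — contradiction.
That branch fails; take d = 1 instead.
(f') alone gives f = 0.
But (f) is also a unit clause — contradiction.
Either choice for d ends in contradiction.
No assignment satisfies every clause.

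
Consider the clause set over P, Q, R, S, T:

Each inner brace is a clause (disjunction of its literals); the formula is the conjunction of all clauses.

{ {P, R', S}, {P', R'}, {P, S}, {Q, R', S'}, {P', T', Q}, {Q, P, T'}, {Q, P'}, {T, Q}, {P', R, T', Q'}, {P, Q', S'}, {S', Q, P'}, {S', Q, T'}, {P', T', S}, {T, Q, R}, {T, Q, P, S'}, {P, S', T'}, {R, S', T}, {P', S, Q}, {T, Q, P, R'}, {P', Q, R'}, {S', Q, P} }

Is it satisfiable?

Branch on P: set P = 1.
Unit clause (R') forces R = 0.
Unit clause (Q) forces Q = 1.
Unit clause (T') forces T = 0.
Unit clause (S') forces S = 0.
All clauses are satisfied.
A satisfying assignment: P ↦ 1,  Q ↦ 1,  R ↦ 0,  S ↦ 0,  T ↦ 0.

Yes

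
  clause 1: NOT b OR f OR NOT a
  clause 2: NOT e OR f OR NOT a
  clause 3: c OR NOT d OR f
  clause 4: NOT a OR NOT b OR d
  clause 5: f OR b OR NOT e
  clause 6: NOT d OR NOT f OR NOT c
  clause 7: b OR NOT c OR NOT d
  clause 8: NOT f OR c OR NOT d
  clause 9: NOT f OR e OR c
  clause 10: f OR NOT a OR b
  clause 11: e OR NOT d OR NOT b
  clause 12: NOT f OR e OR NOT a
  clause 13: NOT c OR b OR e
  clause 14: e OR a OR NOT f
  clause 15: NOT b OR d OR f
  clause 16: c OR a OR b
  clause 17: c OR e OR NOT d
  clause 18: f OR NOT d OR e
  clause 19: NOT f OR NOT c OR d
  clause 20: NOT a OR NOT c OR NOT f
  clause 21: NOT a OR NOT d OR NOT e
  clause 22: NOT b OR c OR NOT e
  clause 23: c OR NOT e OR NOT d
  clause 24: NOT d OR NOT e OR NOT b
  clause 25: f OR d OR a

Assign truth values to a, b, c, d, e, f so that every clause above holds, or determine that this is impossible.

a=true, b=false, c=false, d=false, e=true, f=true

Try b = false.
Try f = true.
Try d = false.
The clause (NOT c) is unit, so c = false.
The clause (e) is unit, so e = true.
The clause (a) is unit, so a = true.
This assignment satisfies each clause.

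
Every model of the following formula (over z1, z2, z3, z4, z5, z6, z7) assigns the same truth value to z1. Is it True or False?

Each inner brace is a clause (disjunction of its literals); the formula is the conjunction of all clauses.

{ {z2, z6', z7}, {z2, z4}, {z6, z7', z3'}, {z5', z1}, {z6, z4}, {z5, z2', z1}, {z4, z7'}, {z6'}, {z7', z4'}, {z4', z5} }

True

Suppose z1 = 0.
From the singleton clause (z5'), z5 = 0.
From the singleton clause (z2'), z2 = 0.
From the singleton clause (z4), z4 = 1.
But (z4') is also a unit clause — contradiction.
So every satisfying assignment has z1 = True.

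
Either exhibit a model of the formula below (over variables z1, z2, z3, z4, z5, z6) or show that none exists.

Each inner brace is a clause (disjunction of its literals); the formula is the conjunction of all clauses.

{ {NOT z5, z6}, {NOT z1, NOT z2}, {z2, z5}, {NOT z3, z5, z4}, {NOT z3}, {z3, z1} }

z1: true,  z2: false,  z3: false,  z4: false,  z5: true,  z6: true

From the singleton clause (NOT z3), z3 = false.
From the singleton clause (z1), z1 = true.
From the singleton clause (NOT z2), z2 = false.
From the singleton clause (z5), z5 = true.
From the singleton clause (z6), z6 = true.
No clause remains; z4 is free.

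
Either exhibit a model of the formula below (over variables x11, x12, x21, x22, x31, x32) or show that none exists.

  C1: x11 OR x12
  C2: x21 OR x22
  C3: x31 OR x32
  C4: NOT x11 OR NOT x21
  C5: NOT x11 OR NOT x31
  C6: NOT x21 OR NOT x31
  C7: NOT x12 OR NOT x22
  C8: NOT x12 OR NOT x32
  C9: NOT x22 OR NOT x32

UNSATISFIABLE

Suppose x11 = true.
Unit clause (NOT x21) forces x21 = false.
Unit clause (x22) forces x22 = true.
Unit clause (NOT x31) forces x31 = false.
Unit clause (x32) forces x32 = true.
That conflicts with the unit clause (NOT x32).
That branch fails; take x11 = false instead.
Unit clause (x12) forces x12 = true.
Unit clause (NOT x22) forces x22 = false.
Unit clause (x21) forces x21 = true.
Unit clause (NOT x31) forces x31 = false.
Unit clause (x32) forces x32 = true.
That conflicts with the unit clause (NOT x32).
Either choice for x11 ends in contradiction.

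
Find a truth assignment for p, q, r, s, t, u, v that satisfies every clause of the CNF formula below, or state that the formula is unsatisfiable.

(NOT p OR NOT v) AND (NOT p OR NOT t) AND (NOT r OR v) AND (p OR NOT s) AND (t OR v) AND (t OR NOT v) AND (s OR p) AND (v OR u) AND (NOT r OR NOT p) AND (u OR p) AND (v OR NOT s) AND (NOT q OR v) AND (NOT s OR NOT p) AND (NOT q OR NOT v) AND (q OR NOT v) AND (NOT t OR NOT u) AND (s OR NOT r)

Try p = false.
(NOT s) alone gives s = false.
But (s) is also a unit clause — contradiction.
So p must be the other value — set p = true.
(NOT v) alone gives v = false.
(NOT t) alone gives t = false.
But (t) is also a unit clause — contradiction.
Neither p = true nor p = false works.

UNSATISFIABLE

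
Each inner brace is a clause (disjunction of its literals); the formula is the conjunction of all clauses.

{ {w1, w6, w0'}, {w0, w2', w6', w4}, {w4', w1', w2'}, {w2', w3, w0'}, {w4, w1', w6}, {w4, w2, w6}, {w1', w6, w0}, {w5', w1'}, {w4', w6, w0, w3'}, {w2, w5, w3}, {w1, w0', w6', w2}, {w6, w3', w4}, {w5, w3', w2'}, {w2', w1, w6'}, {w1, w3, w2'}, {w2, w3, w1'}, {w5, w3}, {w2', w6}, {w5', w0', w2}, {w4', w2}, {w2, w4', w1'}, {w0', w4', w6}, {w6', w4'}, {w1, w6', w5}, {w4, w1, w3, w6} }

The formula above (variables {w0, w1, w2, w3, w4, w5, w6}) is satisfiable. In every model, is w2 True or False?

False

Suppose w2 = 1.
The clause (w6) is unit, so w6 = 1.
The clause (w1) is unit, so w1 = 1.
The clause (w4') is unit, so w4 = 0.
The clause (w0) is unit, so w0 = 1.
The clause (w3) is unit, so w3 = 1.
The clause (w5') is unit, so w5 = 0.
That conflicts with the unit clause (w5).
So every satisfying assignment has w2 = False.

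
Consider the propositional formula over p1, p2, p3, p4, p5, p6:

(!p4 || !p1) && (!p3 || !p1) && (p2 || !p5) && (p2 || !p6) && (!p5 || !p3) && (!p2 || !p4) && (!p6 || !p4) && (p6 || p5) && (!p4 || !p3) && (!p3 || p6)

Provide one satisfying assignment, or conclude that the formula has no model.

p1 ↦ false, p2 ↦ true, p3 ↦ false, p4 ↦ false, p5 ↦ true, p6 ↦ false

Suppose p4 = false.
Suppose p3 = false.
Suppose p2 = true.
Suppose p6 = false.
(p5) alone gives p5 = true.
No clause remains; p1 is free.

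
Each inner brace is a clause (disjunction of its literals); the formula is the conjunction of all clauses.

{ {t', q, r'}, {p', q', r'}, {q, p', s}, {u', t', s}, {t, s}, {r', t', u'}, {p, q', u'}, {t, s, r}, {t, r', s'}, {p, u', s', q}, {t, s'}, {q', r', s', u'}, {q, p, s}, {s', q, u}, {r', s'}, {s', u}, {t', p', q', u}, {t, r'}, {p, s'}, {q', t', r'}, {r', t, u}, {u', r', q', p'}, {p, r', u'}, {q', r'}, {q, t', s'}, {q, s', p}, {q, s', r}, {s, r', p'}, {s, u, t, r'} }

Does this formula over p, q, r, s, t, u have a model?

Suppose t = 1.
Suppose q = 1.
(r') alone gives r = 0.
Suppose u = 1.
(s) alone gives s = 1.
(p) alone gives p = 1.
Every clause now holds.
A satisfying assignment: p ↦ 1,  q ↦ 1,  r ↦ 0,  s ↦ 1,  t ↦ 1,  u ↦ 1.

Satisfiable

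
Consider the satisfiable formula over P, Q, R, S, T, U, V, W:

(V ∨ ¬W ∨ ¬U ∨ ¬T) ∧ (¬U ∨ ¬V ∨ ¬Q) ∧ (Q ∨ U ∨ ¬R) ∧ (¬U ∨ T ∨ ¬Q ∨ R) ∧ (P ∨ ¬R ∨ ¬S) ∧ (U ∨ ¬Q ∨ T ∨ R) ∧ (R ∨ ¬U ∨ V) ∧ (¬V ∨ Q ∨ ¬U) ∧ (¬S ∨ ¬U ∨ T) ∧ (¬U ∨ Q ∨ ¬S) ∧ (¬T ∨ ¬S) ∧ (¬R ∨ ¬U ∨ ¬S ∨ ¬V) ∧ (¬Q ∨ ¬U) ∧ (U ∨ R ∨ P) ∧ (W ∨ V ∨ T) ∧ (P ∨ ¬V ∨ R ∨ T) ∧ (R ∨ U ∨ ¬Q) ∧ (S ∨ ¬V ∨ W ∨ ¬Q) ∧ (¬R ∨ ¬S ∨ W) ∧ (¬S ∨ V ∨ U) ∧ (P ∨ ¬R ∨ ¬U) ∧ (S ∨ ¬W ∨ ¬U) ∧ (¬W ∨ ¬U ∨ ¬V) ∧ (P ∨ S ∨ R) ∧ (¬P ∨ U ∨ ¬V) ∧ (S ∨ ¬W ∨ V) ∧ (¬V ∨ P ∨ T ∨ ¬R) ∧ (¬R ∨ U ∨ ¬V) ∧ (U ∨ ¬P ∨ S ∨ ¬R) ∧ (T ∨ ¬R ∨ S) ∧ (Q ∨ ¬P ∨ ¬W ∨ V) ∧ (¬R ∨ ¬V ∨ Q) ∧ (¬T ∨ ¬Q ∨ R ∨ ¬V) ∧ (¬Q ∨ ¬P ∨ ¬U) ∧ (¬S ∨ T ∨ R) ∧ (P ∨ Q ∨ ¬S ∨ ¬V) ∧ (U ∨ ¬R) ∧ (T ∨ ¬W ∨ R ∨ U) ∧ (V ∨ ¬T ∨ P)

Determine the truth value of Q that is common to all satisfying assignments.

False

Suppose Q = True.
Unit clause (¬U) forces U = False.
Unit clause (R) forces R = True.
But (¬R) is also a unit clause — contradiction.
So every satisfying assignment has Q = False.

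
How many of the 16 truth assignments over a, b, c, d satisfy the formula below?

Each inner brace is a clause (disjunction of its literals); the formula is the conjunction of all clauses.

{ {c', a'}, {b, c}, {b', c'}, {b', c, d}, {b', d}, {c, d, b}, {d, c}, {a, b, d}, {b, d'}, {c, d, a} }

2

There are 2^4 = 16 truth assignments over (a, b, c, d).
Check each against the 10 clauses (columns in the order a, b, c, d):
  F F F F  ✗ fails (b + c)
  F F F T  ✗ fails (b + c)
  F F T F  ✗ fails (a + b + d)
  F F T T  ✗ fails (b + d')
  F T F F  ✗ fails (b' + c + d)
  F T F T  ✓ satisfies all
  F T T F  ✗ fails (b' + c')
  F T T T  ✗ fails (b' + c')
  T F F F  ✗ fails (b + c)
  T F F T  ✗ fails (b + c)
  T F T F  ✗ fails (c' + a')
  T F T T  ✗ fails (c' + a')
  T T F F  ✗ fails (b' + c + d)
  T T F T  ✓ satisfies all
  T T T F  ✗ fails (c' + a')
  T T T T  ✗ fails (c' + a')
2 of the 16 rows are models.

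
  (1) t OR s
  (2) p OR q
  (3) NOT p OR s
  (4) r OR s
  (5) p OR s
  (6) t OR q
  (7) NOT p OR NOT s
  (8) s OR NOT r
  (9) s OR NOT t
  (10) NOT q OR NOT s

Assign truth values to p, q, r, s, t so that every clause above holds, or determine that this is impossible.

Branch on t: set t = true.
From the singleton clause (s), s = true.
From the singleton clause (NOT p), p = false.
From the singleton clause (q), q = true.
Now (NOT q) is unsatisfied and unit — conflict.
That branch fails; take t = false instead.
From the singleton clause (s), s = true.
From the singleton clause (q), q = true.
Now (NOT q) is unsatisfied and unit — conflict.
Either choice for t ends in contradiction.

UNSATISFIABLE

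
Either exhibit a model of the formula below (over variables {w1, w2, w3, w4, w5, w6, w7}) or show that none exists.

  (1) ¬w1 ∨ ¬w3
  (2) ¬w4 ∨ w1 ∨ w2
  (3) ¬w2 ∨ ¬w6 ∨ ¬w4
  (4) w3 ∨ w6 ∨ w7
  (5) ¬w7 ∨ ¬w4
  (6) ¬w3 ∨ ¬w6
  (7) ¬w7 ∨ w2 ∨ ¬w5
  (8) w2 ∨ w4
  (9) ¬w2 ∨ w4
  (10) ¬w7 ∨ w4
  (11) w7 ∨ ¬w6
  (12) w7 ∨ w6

Branch on w1: set w1 = False.
Branch on w4: set w4 = False.
(w2) alone gives w2 = True.
Now (¬w2) is unsatisfied and unit — conflict.
That branch fails; take w4 = True instead.
(w2) alone gives w2 = True.
(¬w6) alone gives w6 = False.
(¬w7) alone gives w7 = False.
Now (w7) is unsatisfied and unit — conflict.
Both values of w4 lead to a conflict.
That branch fails; take w1 = True instead.
(¬w3) alone gives w3 = False.
Branch on w6: set w6 = True.
(w7) alone gives w7 = True.
(¬w4) alone gives w4 = False.
Now (w4) is unsatisfied and unit — conflict.
That branch fails; take w6 = False instead.
(w7) alone gives w7 = True.
(¬w4) alone gives w4 = False.
Now (w4) is unsatisfied and unit — conflict.
Both values of w6 lead to a conflict.
Both values of w1 lead to a conflict.

UNSATISFIABLE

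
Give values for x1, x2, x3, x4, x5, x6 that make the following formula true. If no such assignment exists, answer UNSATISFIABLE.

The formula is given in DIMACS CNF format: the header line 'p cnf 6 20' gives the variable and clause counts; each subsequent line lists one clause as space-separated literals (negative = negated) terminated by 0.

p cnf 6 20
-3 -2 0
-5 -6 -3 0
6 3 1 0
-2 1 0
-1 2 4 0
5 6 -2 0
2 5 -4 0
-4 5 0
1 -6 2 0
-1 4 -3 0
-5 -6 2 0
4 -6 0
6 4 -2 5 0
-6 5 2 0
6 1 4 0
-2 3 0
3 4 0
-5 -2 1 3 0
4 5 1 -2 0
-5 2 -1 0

Branch on x3: set x3 = True.
The clause (¬x2) is unit, so x2 = False.
Branch on x5: set x5 = True.
The clause (¬x6) is unit, so x6 = False.
The clause (¬x1) is unit, so x1 = False.
The clause (x4) is unit, so x4 = True.
This assignment satisfies each clause.

x1 ↦ False, x2 ↦ False, x3 ↦ True, x4 ↦ True, x5 ↦ True, x6 ↦ False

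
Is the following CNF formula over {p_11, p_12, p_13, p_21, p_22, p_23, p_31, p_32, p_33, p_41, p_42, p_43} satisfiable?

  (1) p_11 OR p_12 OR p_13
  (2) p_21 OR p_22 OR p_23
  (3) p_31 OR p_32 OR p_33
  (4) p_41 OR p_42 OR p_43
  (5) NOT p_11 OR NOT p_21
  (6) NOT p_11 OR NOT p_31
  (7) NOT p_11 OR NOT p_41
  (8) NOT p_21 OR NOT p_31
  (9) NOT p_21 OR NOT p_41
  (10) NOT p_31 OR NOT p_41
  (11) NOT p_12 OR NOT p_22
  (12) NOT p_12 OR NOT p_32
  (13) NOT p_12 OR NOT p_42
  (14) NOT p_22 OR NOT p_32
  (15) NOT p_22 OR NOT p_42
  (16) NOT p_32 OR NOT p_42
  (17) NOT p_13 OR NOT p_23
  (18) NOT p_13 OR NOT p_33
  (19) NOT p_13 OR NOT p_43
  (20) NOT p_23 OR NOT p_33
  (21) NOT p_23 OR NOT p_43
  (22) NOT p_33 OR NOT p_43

No, unsatisfiable

Try p_11 = false.
Try p_12 = true.
From the singleton clause (NOT p_22), p_22 = false.
From the singleton clause (NOT p_32), p_32 = false.
From the singleton clause (NOT p_42), p_42 = false.
Try p_21 = true.
From the singleton clause (NOT p_31), p_31 = false.
From the singleton clause (p_33), p_33 = true.
From the singleton clause (NOT p_41), p_41 = false.
From the singleton clause (p_43), p_43 = true.
That conflicts with the unit clause (NOT p_43).
So p_21 must be the other value — set p_21 = false.
From the singleton clause (p_23), p_23 = true.
From the singleton clause (NOT p_13), p_13 = false.
From the singleton clause (NOT p_33), p_33 = false.
From the singleton clause (p_31), p_31 = true.
From the singleton clause (NOT p_41), p_41 = false.
From the singleton clause (p_43), p_43 = true.
That conflicts with the unit clause (NOT p_43).
Either choice for p_21 ends in contradiction.
So p_12 must be the other value — set p_12 = false.
From the singleton clause (p_13), p_13 = true.
From the singleton clause (NOT p_23), p_23 = false.
From the singleton clause (NOT p_33), p_33 = false.
From the singleton clause (NOT p_43), p_43 = false.
Try p_21 = true.
From the singleton clause (NOT p_31), p_31 = false.
From the singleton clause (p_32), p_32 = true.
From the singleton clause (NOT p_41), p_41 = false.
From the singleton clause (p_42), p_42 = true.
That conflicts with the unit clause (NOT p_42).
So p_21 must be the other value — set p_21 = false.
From the singleton clause (p_22), p_22 = true.
From the singleton clause (NOT p_32), p_32 = false.
From the singleton clause (p_31), p_31 = true.
From the singleton clause (NOT p_41), p_41 = false.
From the singleton clause (p_42), p_42 = true.
That conflicts with the unit clause (NOT p_42).
Either choice for p_21 ends in contradiction.
Either choice for p_12 ends in contradiction.
So p_11 must be the other value — set p_11 = true.
From the singleton clause (NOT p_21), p_21 = false.
From the singleton clause (NOT p_31), p_31 = false.
From the singleton clause (NOT p_41), p_41 = false.
Try p_22 = true.
From the singleton clause (NOT p_12), p_12 = false.
From the singleton clause (NOT p_32), p_32 = false.
From the singleton clause (p_33), p_33 = true.
From the singleton clause (NOT p_42), p_42 = false.
From the singleton clause (p_43), p_43 = true.
That conflicts with the unit clause (NOT p_43).
So p_22 must be the other value — set p_22 = false.
From the singleton clause (p_23), p_23 = true.
From the singleton clause (NOT p_13), p_13 = false.
From the singleton clause (NOT p_33), p_33 = false.
From the singleton clause (p_32), p_32 = true.
From the singleton clause (NOT p_12), p_12 = false.
From the singleton clause (NOT p_42), p_42 = false.
From the singleton clause (p_43), p_43 = true.
That conflicts with the unit clause (NOT p_43).
Either choice for p_22 ends in contradiction.
Either choice for p_11 ends in contradiction.
No assignment satisfies every clause.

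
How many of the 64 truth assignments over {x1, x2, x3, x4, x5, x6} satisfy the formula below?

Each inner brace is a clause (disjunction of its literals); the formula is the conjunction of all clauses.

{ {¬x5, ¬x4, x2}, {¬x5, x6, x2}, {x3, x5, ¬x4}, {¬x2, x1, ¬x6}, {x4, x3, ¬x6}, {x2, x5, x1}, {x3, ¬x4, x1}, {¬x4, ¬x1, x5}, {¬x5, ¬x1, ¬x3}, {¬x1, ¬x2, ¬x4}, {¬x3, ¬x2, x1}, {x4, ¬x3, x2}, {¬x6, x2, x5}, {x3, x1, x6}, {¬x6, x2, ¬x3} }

5

There are 2^6 = 64 truth assignments over (x1, x2, x3, x4, x5, x6).
Split on x6. With x6 = True, the clauses containing x6 are satisfied and ¬x6 drops from the rest; 1 of the 2^5 = 32 assignments to the other variables satisfy what remains.
With x6 = False, by the same count on the reduced clause set, 4 assignments work.
(One model: x1=T, x2=F, x3=F, x4=F, x5=F, x6=F.)
Total: 1 + 4 = 5.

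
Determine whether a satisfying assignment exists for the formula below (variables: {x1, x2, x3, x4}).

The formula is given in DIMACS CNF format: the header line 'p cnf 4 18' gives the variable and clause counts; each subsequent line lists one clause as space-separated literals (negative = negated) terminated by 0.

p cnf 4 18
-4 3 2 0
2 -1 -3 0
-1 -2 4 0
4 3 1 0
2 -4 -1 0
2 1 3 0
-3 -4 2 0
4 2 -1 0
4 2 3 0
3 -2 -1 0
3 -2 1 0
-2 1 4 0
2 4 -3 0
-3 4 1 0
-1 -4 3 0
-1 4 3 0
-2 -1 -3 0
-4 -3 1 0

Branch on x4: set x4 = False.
Branch on x1: set x1 = False.
From the singleton clause (x3), x3 = True.
Now (¬x3) is unsatisfied and unit — conflict.
So x1 must be the other value — set x1 = True.
From the singleton clause (¬x2), x2 = False.
Now (x2) is unsatisfied and unit — conflict.
Neither x1 = True nor x1 = False works.
So x4 must be the other value — set x4 = True.
Branch on x3: set x3 = True.
From the singleton clause (x2), x2 = True.
From the singleton clause (¬x1), x1 = False.
Now (x1) is unsatisfied and unit — conflict.
So x3 must be the other value — set x3 = False.
From the singleton clause (x2), x2 = True.
From the singleton clause (¬x1), x1 = False.
Now (x1) is unsatisfied and unit — conflict.
Neither x3 = True nor x3 = False works.
Neither x4 = True nor x4 = False works.
No assignment satisfies every clause.

No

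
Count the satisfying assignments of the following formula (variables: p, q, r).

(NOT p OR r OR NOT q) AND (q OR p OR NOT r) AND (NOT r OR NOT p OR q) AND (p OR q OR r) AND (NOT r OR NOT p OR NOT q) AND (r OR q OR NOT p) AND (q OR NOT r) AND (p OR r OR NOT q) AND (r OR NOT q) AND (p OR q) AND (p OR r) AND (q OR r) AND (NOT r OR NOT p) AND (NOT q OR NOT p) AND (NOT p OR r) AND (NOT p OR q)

1

There are 2^3 = 8 truth assignments over (p, q, r).
Split on r. With r = true, the clauses containing r are satisfied and NOT r drops from the rest; 1 of the 2^2 = 4 assignments to the other variables satisfy what remains.
With r = false, by the same count on the reduced clause set, 0 assignments work.
(One model: p=F, q=T, r=T.)
Total: 1 + 0 = 1.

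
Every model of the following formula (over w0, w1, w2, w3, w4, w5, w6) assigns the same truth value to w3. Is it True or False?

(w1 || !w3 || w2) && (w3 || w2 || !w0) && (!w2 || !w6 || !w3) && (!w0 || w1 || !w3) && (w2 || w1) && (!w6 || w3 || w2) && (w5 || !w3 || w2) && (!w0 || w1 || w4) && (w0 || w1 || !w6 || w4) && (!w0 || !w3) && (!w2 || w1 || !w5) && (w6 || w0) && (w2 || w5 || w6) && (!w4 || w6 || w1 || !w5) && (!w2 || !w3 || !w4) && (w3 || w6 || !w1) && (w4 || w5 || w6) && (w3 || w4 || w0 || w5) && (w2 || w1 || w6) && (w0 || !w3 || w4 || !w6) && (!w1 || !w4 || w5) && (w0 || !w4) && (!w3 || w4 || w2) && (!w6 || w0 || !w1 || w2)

Suppose w3 = true.
The clause (!w0) is unit, so w0 = false.
The clause (w6) is unit, so w6 = true.
The clause (!w2) is unit, so w2 = false.
The clause (w1) is unit, so w1 = true.
That conflicts with the unit clause (!w1).
So every satisfying assignment has w3 = False.

False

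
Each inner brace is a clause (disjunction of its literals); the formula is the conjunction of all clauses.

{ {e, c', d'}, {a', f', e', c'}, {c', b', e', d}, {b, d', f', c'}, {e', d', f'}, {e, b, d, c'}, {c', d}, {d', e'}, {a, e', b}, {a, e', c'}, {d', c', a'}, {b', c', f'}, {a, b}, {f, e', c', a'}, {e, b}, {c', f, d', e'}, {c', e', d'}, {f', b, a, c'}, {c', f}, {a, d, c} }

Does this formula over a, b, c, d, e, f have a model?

Try c = 0.
Try d = 0.
From the singleton clause (a), a = 1.
Try e = 1.
No clause remains; b, f are free.
A satisfying assignment: a=1, b=0, c=0, d=0, e=1, f=0.

Yes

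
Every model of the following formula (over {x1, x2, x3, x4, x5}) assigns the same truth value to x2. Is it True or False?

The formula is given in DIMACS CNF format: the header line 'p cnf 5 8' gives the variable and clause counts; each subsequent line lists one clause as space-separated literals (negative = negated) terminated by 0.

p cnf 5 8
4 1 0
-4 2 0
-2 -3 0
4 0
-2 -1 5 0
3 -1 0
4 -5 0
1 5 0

True

Suppose x2 = False.
The clause (¬x4) is unit, so x4 = False.
Now (x4) is unsatisfied and unit — conflict.
So every satisfying assignment has x2 = True.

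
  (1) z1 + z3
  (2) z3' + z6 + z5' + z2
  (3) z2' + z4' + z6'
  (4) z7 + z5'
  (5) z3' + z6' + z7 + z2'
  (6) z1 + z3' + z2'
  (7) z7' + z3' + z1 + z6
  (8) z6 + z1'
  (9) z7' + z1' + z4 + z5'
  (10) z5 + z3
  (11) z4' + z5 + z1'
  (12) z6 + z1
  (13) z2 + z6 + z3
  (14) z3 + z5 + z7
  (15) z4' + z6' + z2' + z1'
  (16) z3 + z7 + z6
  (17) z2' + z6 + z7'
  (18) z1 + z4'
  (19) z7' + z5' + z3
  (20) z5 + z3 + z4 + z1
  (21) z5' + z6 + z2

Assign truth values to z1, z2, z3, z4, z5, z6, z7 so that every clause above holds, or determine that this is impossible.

z1=1,  z2=0,  z3=1,  z4=1,  z5=1,  z6=1,  z7=1

Suppose z1 = 1.
(z6) alone gives z6 = 1.
Suppose z2 = 0.
Suppose z7 = 1.
Suppose z4 = 1.
(z5) alone gives z5 = 1.
(z3) alone gives z3 = 1.
All clauses are satisfied.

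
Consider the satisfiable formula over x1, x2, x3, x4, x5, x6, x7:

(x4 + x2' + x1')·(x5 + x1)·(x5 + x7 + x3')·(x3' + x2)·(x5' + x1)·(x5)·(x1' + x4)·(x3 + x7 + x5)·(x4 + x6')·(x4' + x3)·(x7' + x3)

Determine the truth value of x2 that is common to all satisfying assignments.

Suppose x2 = 0.
Unit clause (x3') forces x3 = 0.
Unit clause (x5) forces x5 = 1.
Unit clause (x1) forces x1 = 1.
Unit clause (x4) forces x4 = 1.
But (x4') is also a unit clause — contradiction.
So every satisfying assignment has x2 = True.

True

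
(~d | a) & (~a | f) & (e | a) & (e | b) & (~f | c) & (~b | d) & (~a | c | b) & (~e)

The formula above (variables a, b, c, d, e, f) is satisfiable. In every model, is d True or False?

Suppose d = 0.
From the singleton clause (~b), b = 0.
From the singleton clause (e), e = 1.
But (~e) is also a unit clause — contradiction.
So every satisfying assignment has d = True.

True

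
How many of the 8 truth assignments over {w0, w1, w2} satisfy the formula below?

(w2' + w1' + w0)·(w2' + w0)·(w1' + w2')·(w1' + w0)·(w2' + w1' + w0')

There are 2^3 = 8 truth assignments over (w0, w1, w2).
Split on w1. With w1 = 1, the clauses containing w1 are satisfied and w1' drops from the rest; 1 of the 2^2 = 4 assignments to the other variables satisfy what remains.
With w1 = 0, by the same count on the reduced clause set, 3 assignments work.
Total: 1 + 3 = 4.

4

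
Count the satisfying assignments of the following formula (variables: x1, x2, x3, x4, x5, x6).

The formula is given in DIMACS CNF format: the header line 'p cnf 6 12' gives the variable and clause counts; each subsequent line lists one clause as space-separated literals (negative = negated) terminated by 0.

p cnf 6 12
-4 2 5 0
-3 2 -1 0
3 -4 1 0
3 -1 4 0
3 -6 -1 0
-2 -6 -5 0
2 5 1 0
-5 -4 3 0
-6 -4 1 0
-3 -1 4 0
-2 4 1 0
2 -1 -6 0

There are 2^6 = 64 truth assignments over (x1, x2, x3, x4, x5, x6).
Split on x1. With x1 = True, the clauses containing x1 are satisfied and ¬x1 drops from the rest; 4 of the 2^5 = 32 assignments to the other variables satisfy what remains.
With x1 = False, by the same count on the reduced clause set, 7 assignments work.
Total: 4 + 7 = 11.

11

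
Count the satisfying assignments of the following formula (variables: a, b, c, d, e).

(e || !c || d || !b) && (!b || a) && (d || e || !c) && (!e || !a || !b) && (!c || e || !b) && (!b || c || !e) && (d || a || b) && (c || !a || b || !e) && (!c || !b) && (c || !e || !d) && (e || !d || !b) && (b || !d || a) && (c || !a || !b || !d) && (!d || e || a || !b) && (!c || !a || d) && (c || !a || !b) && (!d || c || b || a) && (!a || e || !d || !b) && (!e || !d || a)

4

There are 2^5 = 32 truth assignments over (a, b, c, d, e).
Split on d. With d = true, the clauses containing d are satisfied and !d drops from the rest; 3 of the 2^4 = 16 assignments to the other variables satisfy what remains.
With d = false, by the same count on the reduced clause set, 1 assignment works.
(One model: a=T, b=F, c=F, d=F, e=F.)
Total: 3 + 1 = 4.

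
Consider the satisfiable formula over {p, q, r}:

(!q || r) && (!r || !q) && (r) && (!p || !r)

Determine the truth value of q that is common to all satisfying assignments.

False

Suppose q = true.
Unit clause (r) forces r = true.
But (!r) is also a unit clause — contradiction.
So every satisfying assignment has q = False.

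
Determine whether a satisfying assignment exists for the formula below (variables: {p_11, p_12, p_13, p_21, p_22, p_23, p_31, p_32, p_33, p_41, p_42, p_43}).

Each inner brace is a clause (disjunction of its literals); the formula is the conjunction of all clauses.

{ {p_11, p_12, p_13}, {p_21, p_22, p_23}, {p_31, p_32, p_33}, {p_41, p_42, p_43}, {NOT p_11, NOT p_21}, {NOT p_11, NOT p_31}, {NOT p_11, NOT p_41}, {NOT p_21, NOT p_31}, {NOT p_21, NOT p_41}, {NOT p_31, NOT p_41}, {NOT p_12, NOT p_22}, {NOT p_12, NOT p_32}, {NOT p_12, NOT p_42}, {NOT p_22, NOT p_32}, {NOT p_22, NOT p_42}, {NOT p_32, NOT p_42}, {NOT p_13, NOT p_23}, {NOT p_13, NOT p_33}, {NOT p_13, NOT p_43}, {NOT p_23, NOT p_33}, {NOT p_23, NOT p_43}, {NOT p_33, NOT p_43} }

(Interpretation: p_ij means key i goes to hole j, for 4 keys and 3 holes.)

Unsatisfiable

Branch on p_11: set p_11 = false.
Branch on p_12: set p_12 = true.
From the singleton clause (NOT p_22), p_22 = false.
From the singleton clause (NOT p_32), p_32 = false.
From the singleton clause (NOT p_42), p_42 = false.
Branch on p_21: set p_21 = true.
From the singleton clause (NOT p_31), p_31 = false.
From the singleton clause (p_33), p_33 = true.
From the singleton clause (NOT p_41), p_41 = false.
From the singleton clause (p_43), p_43 = true.
But (NOT p_43) is also a unit clause — contradiction.
So p_21 must be the other value — set p_21 = false.
From the singleton clause (p_23), p_23 = true.
From the singleton clause (NOT p_13), p_13 = false.
From the singleton clause (NOT p_33), p_33 = false.
From the singleton clause (p_31), p_31 = true.
From the singleton clause (NOT p_41), p_41 = false.
From the singleton clause (p_43), p_43 = true.
But (NOT p_43) is also a unit clause — contradiction.
Both values of p_21 lead to a conflict.
So p_12 must be the other value — set p_12 = false.
From the singleton clause (p_13), p_13 = true.
From the singleton clause (NOT p_23), p_23 = false.
From the singleton clause (NOT p_33), p_33 = false.
From the singleton clause (NOT p_43), p_43 = false.
Branch on p_21: set p_21 = true.
From the singleton clause (NOT p_31), p_31 = false.
From the singleton clause (p_32), p_32 = true.
From the singleton clause (NOT p_41), p_41 = false.
From the singleton clause (p_42), p_42 = true.
But (NOT p_42) is also a unit clause — contradiction.
So p_21 must be the other value — set p_21 = false.
From the singleton clause (p_22), p_22 = true.
From the singleton clause (NOT p_32), p_32 = false.
From the singleton clause (p_31), p_31 = true.
From the singleton clause (NOT p_41), p_41 = false.
From the singleton clause (p_42), p_42 = true.
But (NOT p_42) is also a unit clause — contradiction.
Both values of p_21 lead to a conflict.
Both values of p_12 lead to a conflict.
So p_11 must be the other value — set p_11 = true.
From the singleton clause (NOT p_21), p_21 = false.
From the singleton clause (NOT p_31), p_31 = false.
From the singleton clause (NOT p_41), p_41 = false.
Branch on p_22: set p_22 = true.
From the singleton clause (NOT p_12), p_12 = false.
From the singleton clause (NOT p_32), p_32 = false.
From the singleton clause (p_33), p_33 = true.
From the singleton clause (NOT p_42), p_42 = false.
From the singleton clause (p_43), p_43 = true.
But (NOT p_43) is also a unit clause — contradiction.
So p_22 must be the other value — set p_22 = false.
From the singleton clause (p_23), p_23 = true.
From the singleton clause (NOT p_13), p_13 = false.
From the singleton clause (NOT p_33), p_33 = false.
From the singleton clause (p_32), p_32 = true.
From the singleton clause (NOT p_12), p_12 = false.
From the singleton clause (NOT p_42), p_42 = false.
From the singleton clause (p_43), p_43 = true.
But (NOT p_43) is also a unit clause — contradiction.
Both values of p_22 lead to a conflict.
Both values of p_11 lead to a conflict.
No assignment satisfies every clause.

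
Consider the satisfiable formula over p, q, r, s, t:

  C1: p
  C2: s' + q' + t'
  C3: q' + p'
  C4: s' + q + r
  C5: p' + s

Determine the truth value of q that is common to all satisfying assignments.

Suppose q = 1.
(p) alone gives p = 1.
Now (p') is unsatisfied and unit — conflict.
So every satisfying assignment has q = False.

False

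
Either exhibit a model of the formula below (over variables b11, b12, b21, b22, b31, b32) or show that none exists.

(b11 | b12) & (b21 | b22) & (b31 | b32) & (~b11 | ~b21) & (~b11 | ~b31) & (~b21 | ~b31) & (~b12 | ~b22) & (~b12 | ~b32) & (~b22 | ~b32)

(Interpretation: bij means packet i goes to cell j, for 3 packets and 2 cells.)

Suppose b11 = 1.
(~b21) alone gives b21 = 0.
(b22) alone gives b22 = 1.
(~b31) alone gives b31 = 0.
(b32) alone gives b32 = 1.
That conflicts with the unit clause (~b32).
Undo b11 and try b11 = 0.
(b12) alone gives b12 = 1.
(~b22) alone gives b22 = 0.
(b21) alone gives b21 = 1.
(~b31) alone gives b31 = 0.
(b32) alone gives b32 = 1.
That conflicts with the unit clause (~b32).
Neither b11 = 1 nor b11 = 0 works.

UNSATISFIABLE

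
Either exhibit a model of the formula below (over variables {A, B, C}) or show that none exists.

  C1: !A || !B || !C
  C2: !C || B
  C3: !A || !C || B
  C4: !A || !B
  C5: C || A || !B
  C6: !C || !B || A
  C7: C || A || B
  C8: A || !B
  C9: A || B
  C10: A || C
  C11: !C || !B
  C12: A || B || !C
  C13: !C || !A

Suppose C = false.
(A) alone gives A = true.
(!B) alone gives B = false.
Every clause now holds.

A: true, B: false, C: false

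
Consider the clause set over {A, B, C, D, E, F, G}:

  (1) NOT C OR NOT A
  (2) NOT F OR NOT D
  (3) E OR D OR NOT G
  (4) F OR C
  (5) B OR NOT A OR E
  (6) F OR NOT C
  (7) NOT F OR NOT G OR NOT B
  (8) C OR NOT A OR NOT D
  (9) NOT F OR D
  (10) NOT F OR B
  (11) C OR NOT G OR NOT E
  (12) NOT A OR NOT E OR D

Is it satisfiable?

Branch on C: set C = false.
(F) alone gives F = true.
(NOT D) alone gives D = false.
But (D) is also a unit clause — contradiction.
Backtrack on C: now try C = true.
(NOT A) alone gives A = false.
(F) alone gives F = true.
(NOT D) alone gives D = false.
But (D) is also a unit clause — contradiction.
Either choice for C ends in contradiction.
No assignment satisfies every clause.

No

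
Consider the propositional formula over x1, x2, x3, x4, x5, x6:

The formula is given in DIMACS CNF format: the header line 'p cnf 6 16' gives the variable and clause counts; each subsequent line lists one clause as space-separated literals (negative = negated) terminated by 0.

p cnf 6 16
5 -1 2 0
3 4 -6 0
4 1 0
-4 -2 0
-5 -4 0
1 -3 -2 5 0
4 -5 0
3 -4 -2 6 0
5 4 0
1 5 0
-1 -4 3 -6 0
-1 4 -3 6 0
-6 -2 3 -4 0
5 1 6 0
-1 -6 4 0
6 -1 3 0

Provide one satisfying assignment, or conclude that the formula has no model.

UNSATISFIABLE

Branch on x4: set x4 = True.
(¬x2) alone gives x2 = False.
(¬x5) alone gives x5 = False.
(¬x1) alone gives x1 = False.
But (x1) is also a unit clause — contradiction.
So x4 must be the other value — set x4 = False.
(x1) alone gives x1 = True.
(¬x5) alone gives x5 = False.
But (x5) is also a unit clause — contradiction.
Neither x4 = True nor x4 = False works.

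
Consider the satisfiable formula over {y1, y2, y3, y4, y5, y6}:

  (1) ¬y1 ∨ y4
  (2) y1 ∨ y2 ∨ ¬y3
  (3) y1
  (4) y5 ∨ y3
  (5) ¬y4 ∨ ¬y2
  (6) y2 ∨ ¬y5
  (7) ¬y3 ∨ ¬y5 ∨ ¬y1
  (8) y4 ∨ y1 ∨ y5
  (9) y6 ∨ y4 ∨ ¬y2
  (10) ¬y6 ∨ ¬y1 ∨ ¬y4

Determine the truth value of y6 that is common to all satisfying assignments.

Suppose y6 = True.
Unit clause (y1) forces y1 = True.
Unit clause (y4) forces y4 = True.
But (¬y4) is also a unit clause — contradiction.
So every satisfying assignment has y6 = False.

False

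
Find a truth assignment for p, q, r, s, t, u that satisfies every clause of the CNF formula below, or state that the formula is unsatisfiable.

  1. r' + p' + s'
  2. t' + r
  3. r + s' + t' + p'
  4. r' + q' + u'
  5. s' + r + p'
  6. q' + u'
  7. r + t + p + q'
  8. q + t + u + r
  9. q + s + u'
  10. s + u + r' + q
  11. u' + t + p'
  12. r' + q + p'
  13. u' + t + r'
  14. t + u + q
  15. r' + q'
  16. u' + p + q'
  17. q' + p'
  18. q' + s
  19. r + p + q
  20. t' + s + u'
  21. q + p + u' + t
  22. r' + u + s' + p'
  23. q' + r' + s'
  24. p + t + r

Case t = 1:
Unit clause (r) forces r = 1.
Unit clause (q') forces q = 0.
Unit clause (p') forces p = 0.
Case s = 1:
Every clause is now satisfied; u is unconstrained.

p: 0,  q: 0,  r: 1,  s: 1,  t: 1,  u: 0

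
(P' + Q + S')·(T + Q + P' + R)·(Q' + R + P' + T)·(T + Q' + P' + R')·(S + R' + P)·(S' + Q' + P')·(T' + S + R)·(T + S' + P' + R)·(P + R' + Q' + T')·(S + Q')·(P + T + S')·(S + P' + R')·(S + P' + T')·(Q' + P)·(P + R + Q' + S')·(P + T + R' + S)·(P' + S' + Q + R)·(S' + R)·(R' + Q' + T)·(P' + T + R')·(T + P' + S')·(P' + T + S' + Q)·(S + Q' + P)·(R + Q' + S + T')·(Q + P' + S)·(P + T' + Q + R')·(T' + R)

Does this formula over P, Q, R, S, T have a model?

Try S = 0.
(Q') alone gives Q = 0.
(P') alone gives P = 0.
(R') alone gives R = 0.
(T') alone gives T = 0.
This assignment satisfies each clause.
A satisfying assignment: P: 0; Q: 0; R: 0; S: 0; T: 0.

Yes, satisfiable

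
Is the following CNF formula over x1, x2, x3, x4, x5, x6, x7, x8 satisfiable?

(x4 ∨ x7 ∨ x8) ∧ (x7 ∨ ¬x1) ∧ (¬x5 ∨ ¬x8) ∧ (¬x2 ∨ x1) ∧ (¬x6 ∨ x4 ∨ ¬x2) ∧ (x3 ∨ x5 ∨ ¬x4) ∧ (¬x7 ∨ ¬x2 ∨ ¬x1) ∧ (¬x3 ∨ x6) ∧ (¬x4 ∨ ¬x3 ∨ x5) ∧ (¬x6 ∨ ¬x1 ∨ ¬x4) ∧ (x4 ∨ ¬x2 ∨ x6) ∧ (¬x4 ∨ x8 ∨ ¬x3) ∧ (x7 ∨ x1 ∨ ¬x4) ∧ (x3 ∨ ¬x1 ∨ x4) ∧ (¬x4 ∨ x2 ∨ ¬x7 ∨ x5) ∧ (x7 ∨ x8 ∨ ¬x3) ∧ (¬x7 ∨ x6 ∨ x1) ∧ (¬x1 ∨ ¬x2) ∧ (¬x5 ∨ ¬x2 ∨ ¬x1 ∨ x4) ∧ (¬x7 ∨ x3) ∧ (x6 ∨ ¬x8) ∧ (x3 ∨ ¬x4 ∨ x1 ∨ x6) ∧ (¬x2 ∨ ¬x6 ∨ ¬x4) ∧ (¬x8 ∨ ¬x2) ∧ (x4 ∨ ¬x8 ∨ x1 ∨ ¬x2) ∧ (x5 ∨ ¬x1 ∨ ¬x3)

Suppose x7 = True.
Unit clause (x3) forces x3 = True.
Unit clause (x6) forces x6 = True.
Suppose x5 = True.
Unit clause (¬x8) forces x8 = False.
Unit clause (¬x4) forces x4 = False.
Unit clause (¬x2) forces x2 = False.
All clauses hold; x1 can take either value.
A satisfying assignment: x1=True; x2=False; x3=True; x4=False; x5=True; x6=True; x7=True; x8=False.

Satisfiable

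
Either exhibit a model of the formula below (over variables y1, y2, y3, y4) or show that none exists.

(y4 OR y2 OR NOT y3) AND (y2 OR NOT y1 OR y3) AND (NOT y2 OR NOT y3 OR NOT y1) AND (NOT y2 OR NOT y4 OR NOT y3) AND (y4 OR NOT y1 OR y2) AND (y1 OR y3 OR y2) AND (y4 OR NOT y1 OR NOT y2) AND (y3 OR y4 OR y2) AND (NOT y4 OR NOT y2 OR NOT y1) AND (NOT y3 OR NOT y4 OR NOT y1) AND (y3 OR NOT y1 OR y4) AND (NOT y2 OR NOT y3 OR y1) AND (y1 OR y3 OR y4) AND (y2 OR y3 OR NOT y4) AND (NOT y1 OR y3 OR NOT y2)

Suppose y4 = true.
Suppose y2 = true.
(NOT y3) alone gives y3 = false.
(NOT y1) alone gives y1 = false.
This assignment satisfies each clause.

y1 ↦ false; y2 ↦ true; y3 ↦ false; y4 ↦ true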